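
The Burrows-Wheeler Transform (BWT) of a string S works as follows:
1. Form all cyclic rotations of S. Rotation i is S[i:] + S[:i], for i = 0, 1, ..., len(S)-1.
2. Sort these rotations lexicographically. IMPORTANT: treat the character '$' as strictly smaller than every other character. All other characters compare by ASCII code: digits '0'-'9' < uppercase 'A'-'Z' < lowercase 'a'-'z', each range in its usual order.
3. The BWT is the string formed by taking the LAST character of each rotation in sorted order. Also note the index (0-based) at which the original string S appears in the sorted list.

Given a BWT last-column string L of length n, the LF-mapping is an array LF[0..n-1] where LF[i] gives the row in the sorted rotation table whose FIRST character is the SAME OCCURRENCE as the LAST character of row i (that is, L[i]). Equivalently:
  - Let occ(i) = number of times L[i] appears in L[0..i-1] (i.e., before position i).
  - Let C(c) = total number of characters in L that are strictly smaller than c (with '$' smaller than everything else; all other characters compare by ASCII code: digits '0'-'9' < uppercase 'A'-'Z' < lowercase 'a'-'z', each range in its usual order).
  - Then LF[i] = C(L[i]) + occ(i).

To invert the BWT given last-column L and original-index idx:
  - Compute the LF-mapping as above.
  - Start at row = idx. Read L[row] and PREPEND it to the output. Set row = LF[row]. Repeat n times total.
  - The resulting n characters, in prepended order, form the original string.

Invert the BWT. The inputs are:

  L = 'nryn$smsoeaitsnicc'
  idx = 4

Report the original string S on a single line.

Answer: encyctransmission$

Derivation:
LF mapping: 8 12 17 9 0 13 7 14 11 4 1 5 16 15 10 6 2 3
Walk LF starting at row 4, prepending L[row]:
  step 1: row=4, L[4]='$', prepend. Next row=LF[4]=0
  step 2: row=0, L[0]='n', prepend. Next row=LF[0]=8
  step 3: row=8, L[8]='o', prepend. Next row=LF[8]=11
  step 4: row=11, L[11]='i', prepend. Next row=LF[11]=5
  step 5: row=5, L[5]='s', prepend. Next row=LF[5]=13
  step 6: row=13, L[13]='s', prepend. Next row=LF[13]=15
  step 7: row=15, L[15]='i', prepend. Next row=LF[15]=6
  step 8: row=6, L[6]='m', prepend. Next row=LF[6]=7
  step 9: row=7, L[7]='s', prepend. Next row=LF[7]=14
  step 10: row=14, L[14]='n', prepend. Next row=LF[14]=10
  step 11: row=10, L[10]='a', prepend. Next row=LF[10]=1
  step 12: row=1, L[1]='r', prepend. Next row=LF[1]=12
  step 13: row=12, L[12]='t', prepend. Next row=LF[12]=16
  step 14: row=16, L[16]='c', prepend. Next row=LF[16]=2
  step 15: row=2, L[2]='y', prepend. Next row=LF[2]=17
  step 16: row=17, L[17]='c', prepend. Next row=LF[17]=3
  step 17: row=3, L[3]='n', prepend. Next row=LF[3]=9
  step 18: row=9, L[9]='e', prepend. Next row=LF[9]=4
Reversed output: encyctransmission$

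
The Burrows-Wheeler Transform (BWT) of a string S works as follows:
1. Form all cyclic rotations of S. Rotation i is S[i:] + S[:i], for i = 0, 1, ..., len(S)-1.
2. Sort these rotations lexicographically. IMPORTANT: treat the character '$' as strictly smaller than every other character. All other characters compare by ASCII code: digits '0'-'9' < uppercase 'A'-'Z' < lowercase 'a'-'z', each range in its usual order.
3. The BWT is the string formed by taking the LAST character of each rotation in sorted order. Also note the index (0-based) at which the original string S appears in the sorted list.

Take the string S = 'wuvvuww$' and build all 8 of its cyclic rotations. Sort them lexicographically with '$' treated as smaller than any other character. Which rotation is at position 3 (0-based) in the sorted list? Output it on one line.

All 8 rotations (rotation i = S[i:]+S[:i]):
  rot[0] = wuvvuww$
  rot[1] = uvvuww$w
  rot[2] = vvuww$wu
  rot[3] = vuww$wuv
  rot[4] = uww$wuvv
  rot[5] = ww$wuvvu
  rot[6] = w$wuvvuw
  rot[7] = $wuvvuww
Sorted (with $ < everything):
  sorted[0] = $wuvvuww
  sorted[1] = uvvuww$w
  sorted[2] = uww$wuvv
  sorted[3] = vuww$wuv
  sorted[4] = vvuww$wu
  sorted[5] = w$wuvvuw
  sorted[6] = wuvvuww$
  sorted[7] = ww$wuvvu
sorted[3] = vuww$wuv

Answer: vuww$wuv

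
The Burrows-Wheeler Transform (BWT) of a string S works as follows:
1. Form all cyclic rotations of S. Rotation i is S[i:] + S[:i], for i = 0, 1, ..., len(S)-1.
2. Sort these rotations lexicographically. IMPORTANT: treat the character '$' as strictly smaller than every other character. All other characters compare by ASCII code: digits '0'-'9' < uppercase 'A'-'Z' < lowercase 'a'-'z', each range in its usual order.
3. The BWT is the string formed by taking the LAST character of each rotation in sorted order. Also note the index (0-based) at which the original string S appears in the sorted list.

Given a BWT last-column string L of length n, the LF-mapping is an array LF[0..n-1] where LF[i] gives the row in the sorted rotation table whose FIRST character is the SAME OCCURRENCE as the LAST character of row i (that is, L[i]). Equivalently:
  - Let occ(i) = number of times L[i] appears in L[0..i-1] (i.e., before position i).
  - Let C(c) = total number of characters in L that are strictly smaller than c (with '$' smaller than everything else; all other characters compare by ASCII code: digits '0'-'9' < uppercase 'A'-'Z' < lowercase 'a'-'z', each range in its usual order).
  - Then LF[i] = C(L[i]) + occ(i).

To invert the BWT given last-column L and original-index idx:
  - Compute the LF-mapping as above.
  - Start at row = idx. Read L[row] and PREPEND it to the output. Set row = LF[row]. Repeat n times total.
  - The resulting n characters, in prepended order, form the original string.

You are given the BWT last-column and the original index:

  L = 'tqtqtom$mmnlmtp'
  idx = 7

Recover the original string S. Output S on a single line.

Answer: omtmnqmpttmqlt$

Derivation:
LF mapping: 11 9 12 10 13 7 2 0 3 4 6 1 5 14 8
Walk LF starting at row 7, prepending L[row]:
  step 1: row=7, L[7]='$', prepend. Next row=LF[7]=0
  step 2: row=0, L[0]='t', prepend. Next row=LF[0]=11
  step 3: row=11, L[11]='l', prepend. Next row=LF[11]=1
  step 4: row=1, L[1]='q', prepend. Next row=LF[1]=9
  step 5: row=9, L[9]='m', prepend. Next row=LF[9]=4
  step 6: row=4, L[4]='t', prepend. Next row=LF[4]=13
  step 7: row=13, L[13]='t', prepend. Next row=LF[13]=14
  step 8: row=14, L[14]='p', prepend. Next row=LF[14]=8
  step 9: row=8, L[8]='m', prepend. Next row=LF[8]=3
  step 10: row=3, L[3]='q', prepend. Next row=LF[3]=10
  step 11: row=10, L[10]='n', prepend. Next row=LF[10]=6
  step 12: row=6, L[6]='m', prepend. Next row=LF[6]=2
  step 13: row=2, L[2]='t', prepend. Next row=LF[2]=12
  step 14: row=12, L[12]='m', prepend. Next row=LF[12]=5
  step 15: row=5, L[5]='o', prepend. Next row=LF[5]=7
Reversed output: omtmnqmpttmqlt$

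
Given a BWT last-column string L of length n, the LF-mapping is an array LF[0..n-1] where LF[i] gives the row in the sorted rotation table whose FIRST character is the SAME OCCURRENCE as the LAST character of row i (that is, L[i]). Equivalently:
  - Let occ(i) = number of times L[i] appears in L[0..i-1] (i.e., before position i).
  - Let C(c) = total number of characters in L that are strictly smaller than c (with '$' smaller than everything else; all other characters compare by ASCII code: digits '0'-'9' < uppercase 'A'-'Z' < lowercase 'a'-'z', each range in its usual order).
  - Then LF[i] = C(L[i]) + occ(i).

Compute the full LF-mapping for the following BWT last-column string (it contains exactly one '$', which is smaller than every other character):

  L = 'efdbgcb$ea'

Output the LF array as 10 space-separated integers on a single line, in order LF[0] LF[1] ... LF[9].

Char counts: '$':1, 'a':1, 'b':2, 'c':1, 'd':1, 'e':2, 'f':1, 'g':1
C (first-col start): C('$')=0, C('a')=1, C('b')=2, C('c')=4, C('d')=5, C('e')=6, C('f')=8, C('g')=9
L[0]='e': occ=0, LF[0]=C('e')+0=6+0=6
L[1]='f': occ=0, LF[1]=C('f')+0=8+0=8
L[2]='d': occ=0, LF[2]=C('d')+0=5+0=5
L[3]='b': occ=0, LF[3]=C('b')+0=2+0=2
L[4]='g': occ=0, LF[4]=C('g')+0=9+0=9
L[5]='c': occ=0, LF[5]=C('c')+0=4+0=4
L[6]='b': occ=1, LF[6]=C('b')+1=2+1=3
L[7]='$': occ=0, LF[7]=C('$')+0=0+0=0
L[8]='e': occ=1, LF[8]=C('e')+1=6+1=7
L[9]='a': occ=0, LF[9]=C('a')+0=1+0=1

Answer: 6 8 5 2 9 4 3 0 7 1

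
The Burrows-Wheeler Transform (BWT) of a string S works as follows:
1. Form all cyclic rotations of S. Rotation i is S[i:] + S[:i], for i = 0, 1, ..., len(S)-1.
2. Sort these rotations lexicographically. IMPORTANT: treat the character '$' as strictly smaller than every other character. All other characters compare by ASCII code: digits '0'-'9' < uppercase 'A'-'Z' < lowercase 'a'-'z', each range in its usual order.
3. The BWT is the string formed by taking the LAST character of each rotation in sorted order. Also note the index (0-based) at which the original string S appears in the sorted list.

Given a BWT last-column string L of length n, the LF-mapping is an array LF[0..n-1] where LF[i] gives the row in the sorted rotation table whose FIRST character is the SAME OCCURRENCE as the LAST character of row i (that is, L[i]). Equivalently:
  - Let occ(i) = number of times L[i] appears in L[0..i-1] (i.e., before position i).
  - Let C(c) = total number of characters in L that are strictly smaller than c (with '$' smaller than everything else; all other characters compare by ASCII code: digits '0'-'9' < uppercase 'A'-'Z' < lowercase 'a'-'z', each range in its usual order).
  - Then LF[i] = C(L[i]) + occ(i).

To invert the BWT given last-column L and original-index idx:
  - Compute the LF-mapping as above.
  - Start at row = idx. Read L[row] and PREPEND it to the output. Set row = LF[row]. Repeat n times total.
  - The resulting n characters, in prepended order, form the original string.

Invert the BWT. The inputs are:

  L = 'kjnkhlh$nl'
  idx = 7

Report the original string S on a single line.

Answer: lnnhlkjhk$

Derivation:
LF mapping: 4 3 8 5 1 6 2 0 9 7
Walk LF starting at row 7, prepending L[row]:
  step 1: row=7, L[7]='$', prepend. Next row=LF[7]=0
  step 2: row=0, L[0]='k', prepend. Next row=LF[0]=4
  step 3: row=4, L[4]='h', prepend. Next row=LF[4]=1
  step 4: row=1, L[1]='j', prepend. Next row=LF[1]=3
  step 5: row=3, L[3]='k', prepend. Next row=LF[3]=5
  step 6: row=5, L[5]='l', prepend. Next row=LF[5]=6
  step 7: row=6, L[6]='h', prepend. Next row=LF[6]=2
  step 8: row=2, L[2]='n', prepend. Next row=LF[2]=8
  step 9: row=8, L[8]='n', prepend. Next row=LF[8]=9
  step 10: row=9, L[9]='l', prepend. Next row=LF[9]=7
Reversed output: lnnhlkjhk$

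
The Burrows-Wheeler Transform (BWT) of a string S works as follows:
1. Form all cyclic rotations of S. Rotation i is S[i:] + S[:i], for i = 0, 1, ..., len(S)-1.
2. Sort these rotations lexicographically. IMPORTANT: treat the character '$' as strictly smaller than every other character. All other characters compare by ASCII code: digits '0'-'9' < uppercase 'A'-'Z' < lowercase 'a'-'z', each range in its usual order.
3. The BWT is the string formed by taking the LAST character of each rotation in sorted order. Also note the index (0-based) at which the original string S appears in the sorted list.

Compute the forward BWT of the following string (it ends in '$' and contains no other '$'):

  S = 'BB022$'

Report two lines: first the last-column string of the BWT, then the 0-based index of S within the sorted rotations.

Answer: 2B20B$
5

Derivation:
All 6 rotations (rotation i = S[i:]+S[:i]):
  rot[0] = BB022$
  rot[1] = B022$B
  rot[2] = 022$BB
  rot[3] = 22$BB0
  rot[4] = 2$BB02
  rot[5] = $BB022
Sorted (with $ < everything):
  sorted[0] = $BB022  (last char: '2')
  sorted[1] = 022$BB  (last char: 'B')
  sorted[2] = 2$BB02  (last char: '2')
  sorted[3] = 22$BB0  (last char: '0')
  sorted[4] = B022$B  (last char: 'B')
  sorted[5] = BB022$  (last char: '$')
Last column: 2B20B$
Original string S is at sorted index 5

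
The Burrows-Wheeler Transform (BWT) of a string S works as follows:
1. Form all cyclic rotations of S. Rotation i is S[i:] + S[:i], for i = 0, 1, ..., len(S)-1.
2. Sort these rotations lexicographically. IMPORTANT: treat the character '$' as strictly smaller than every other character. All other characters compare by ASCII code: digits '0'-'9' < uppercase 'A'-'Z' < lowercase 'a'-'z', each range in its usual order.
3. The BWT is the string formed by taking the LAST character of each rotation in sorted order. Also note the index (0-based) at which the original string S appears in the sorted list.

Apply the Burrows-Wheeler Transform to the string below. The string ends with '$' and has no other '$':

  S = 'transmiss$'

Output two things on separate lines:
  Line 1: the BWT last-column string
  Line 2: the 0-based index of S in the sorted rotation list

All 10 rotations (rotation i = S[i:]+S[:i]):
  rot[0] = transmiss$
  rot[1] = ransmiss$t
  rot[2] = ansmiss$tr
  rot[3] = nsmiss$tra
  rot[4] = smiss$tran
  rot[5] = miss$trans
  rot[6] = iss$transm
  rot[7] = ss$transmi
  rot[8] = s$transmis
  rot[9] = $transmiss
Sorted (with $ < everything):
  sorted[0] = $transmiss  (last char: 's')
  sorted[1] = ansmiss$tr  (last char: 'r')
  sorted[2] = iss$transm  (last char: 'm')
  sorted[3] = miss$trans  (last char: 's')
  sorted[4] = nsmiss$tra  (last char: 'a')
  sorted[5] = ransmiss$t  (last char: 't')
  sorted[6] = s$transmis  (last char: 's')
  sorted[7] = smiss$tran  (last char: 'n')
  sorted[8] = ss$transmi  (last char: 'i')
  sorted[9] = transmiss$  (last char: '$')
Last column: srmsatsni$
Original string S is at sorted index 9

Answer: srmsatsni$
9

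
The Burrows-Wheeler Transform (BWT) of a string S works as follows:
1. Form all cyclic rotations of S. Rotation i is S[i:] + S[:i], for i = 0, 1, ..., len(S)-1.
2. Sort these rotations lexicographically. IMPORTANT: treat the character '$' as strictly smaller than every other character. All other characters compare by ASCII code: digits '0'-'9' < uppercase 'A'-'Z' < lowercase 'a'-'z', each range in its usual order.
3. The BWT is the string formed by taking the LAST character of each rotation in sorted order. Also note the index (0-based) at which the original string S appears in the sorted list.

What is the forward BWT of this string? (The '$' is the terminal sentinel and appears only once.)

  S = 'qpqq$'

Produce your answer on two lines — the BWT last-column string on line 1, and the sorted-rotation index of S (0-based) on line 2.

All 5 rotations (rotation i = S[i:]+S[:i]):
  rot[0] = qpqq$
  rot[1] = pqq$q
  rot[2] = qq$qp
  rot[3] = q$qpq
  rot[4] = $qpqq
Sorted (with $ < everything):
  sorted[0] = $qpqq  (last char: 'q')
  sorted[1] = pqq$q  (last char: 'q')
  sorted[2] = q$qpq  (last char: 'q')
  sorted[3] = qpqq$  (last char: '$')
  sorted[4] = qq$qp  (last char: 'p')
Last column: qqq$p
Original string S is at sorted index 3

Answer: qqq$p
3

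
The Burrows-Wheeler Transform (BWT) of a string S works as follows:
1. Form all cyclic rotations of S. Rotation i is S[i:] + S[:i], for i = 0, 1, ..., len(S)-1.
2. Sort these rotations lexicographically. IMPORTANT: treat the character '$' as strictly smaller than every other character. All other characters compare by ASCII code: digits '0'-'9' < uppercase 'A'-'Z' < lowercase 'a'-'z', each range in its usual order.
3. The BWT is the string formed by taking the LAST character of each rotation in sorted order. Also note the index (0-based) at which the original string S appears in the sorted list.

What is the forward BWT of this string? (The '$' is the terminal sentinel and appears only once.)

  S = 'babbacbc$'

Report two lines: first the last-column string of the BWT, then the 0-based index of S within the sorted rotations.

Answer: cbb$bacba
3

Derivation:
All 9 rotations (rotation i = S[i:]+S[:i]):
  rot[0] = babbacbc$
  rot[1] = abbacbc$b
  rot[2] = bbacbc$ba
  rot[3] = bacbc$bab
  rot[4] = acbc$babb
  rot[5] = cbc$babba
  rot[6] = bc$babbac
  rot[7] = c$babbacb
  rot[8] = $babbacbc
Sorted (with $ < everything):
  sorted[0] = $babbacbc  (last char: 'c')
  sorted[1] = abbacbc$b  (last char: 'b')
  sorted[2] = acbc$babb  (last char: 'b')
  sorted[3] = babbacbc$  (last char: '$')
  sorted[4] = bacbc$bab  (last char: 'b')
  sorted[5] = bbacbc$ba  (last char: 'a')
  sorted[6] = bc$babbac  (last char: 'c')
  sorted[7] = c$babbacb  (last char: 'b')
  sorted[8] = cbc$babba  (last char: 'a')
Last column: cbb$bacba
Original string S is at sorted index 3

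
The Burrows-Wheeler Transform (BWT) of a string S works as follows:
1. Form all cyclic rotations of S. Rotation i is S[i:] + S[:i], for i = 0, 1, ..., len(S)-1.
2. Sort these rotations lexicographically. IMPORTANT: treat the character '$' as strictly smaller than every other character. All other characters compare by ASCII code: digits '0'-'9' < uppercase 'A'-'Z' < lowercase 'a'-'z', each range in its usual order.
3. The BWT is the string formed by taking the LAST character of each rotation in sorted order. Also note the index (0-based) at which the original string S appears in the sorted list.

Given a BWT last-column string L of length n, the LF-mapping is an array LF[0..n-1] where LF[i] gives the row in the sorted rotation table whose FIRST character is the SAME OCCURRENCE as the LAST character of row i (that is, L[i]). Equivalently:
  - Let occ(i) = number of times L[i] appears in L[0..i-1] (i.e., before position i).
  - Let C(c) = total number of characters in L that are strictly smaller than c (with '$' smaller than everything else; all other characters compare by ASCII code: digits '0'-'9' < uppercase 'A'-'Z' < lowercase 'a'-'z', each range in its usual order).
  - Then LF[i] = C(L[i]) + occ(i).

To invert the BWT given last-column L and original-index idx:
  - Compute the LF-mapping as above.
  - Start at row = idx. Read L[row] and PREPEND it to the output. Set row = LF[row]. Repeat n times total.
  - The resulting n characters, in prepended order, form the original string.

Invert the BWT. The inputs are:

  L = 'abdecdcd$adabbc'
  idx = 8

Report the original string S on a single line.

Answer: cbddaceadbdcba$

Derivation:
LF mapping: 1 4 10 14 7 11 8 12 0 2 13 3 5 6 9
Walk LF starting at row 8, prepending L[row]:
  step 1: row=8, L[8]='$', prepend. Next row=LF[8]=0
  step 2: row=0, L[0]='a', prepend. Next row=LF[0]=1
  step 3: row=1, L[1]='b', prepend. Next row=LF[1]=4
  step 4: row=4, L[4]='c', prepend. Next row=LF[4]=7
  step 5: row=7, L[7]='d', prepend. Next row=LF[7]=12
  step 6: row=12, L[12]='b', prepend. Next row=LF[12]=5
  step 7: row=5, L[5]='d', prepend. Next row=LF[5]=11
  step 8: row=11, L[11]='a', prepend. Next row=LF[11]=3
  step 9: row=3, L[3]='e', prepend. Next row=LF[3]=14
  step 10: row=14, L[14]='c', prepend. Next row=LF[14]=9
  step 11: row=9, L[9]='a', prepend. Next row=LF[9]=2
  step 12: row=2, L[2]='d', prepend. Next row=LF[2]=10
  step 13: row=10, L[10]='d', prepend. Next row=LF[10]=13
  step 14: row=13, L[13]='b', prepend. Next row=LF[13]=6
  step 15: row=6, L[6]='c', prepend. Next row=LF[6]=8
Reversed output: cbddaceadbdcba$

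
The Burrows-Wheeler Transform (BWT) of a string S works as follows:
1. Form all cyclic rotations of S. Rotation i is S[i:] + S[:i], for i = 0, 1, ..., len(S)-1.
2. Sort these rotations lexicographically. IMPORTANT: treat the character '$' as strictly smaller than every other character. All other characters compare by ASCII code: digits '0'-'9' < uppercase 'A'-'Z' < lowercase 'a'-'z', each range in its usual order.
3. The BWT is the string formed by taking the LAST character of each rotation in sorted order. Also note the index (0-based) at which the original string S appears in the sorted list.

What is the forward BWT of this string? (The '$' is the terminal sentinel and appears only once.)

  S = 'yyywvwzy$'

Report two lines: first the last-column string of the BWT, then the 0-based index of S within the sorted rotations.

All 9 rotations (rotation i = S[i:]+S[:i]):
  rot[0] = yyywvwzy$
  rot[1] = yywvwzy$y
  rot[2] = ywvwzy$yy
  rot[3] = wvwzy$yyy
  rot[4] = vwzy$yyyw
  rot[5] = wzy$yyywv
  rot[6] = zy$yyywvw
  rot[7] = y$yyywvwz
  rot[8] = $yyywvwzy
Sorted (with $ < everything):
  sorted[0] = $yyywvwzy  (last char: 'y')
  sorted[1] = vwzy$yyyw  (last char: 'w')
  sorted[2] = wvwzy$yyy  (last char: 'y')
  sorted[3] = wzy$yyywv  (last char: 'v')
  sorted[4] = y$yyywvwz  (last char: 'z')
  sorted[5] = ywvwzy$yy  (last char: 'y')
  sorted[6] = yywvwzy$y  (last char: 'y')
  sorted[7] = yyywvwzy$  (last char: '$')
  sorted[8] = zy$yyywvw  (last char: 'w')
Last column: ywyvzyy$w
Original string S is at sorted index 7

Answer: ywyvzyy$w
7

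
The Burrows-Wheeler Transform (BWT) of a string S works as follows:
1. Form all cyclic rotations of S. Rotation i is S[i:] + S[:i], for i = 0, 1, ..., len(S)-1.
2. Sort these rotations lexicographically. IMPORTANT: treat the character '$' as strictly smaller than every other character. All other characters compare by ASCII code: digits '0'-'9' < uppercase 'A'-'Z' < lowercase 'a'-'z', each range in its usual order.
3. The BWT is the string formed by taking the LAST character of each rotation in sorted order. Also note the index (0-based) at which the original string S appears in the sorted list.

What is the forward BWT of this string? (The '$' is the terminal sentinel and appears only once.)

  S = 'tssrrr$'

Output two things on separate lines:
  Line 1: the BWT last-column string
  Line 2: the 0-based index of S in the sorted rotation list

All 7 rotations (rotation i = S[i:]+S[:i]):
  rot[0] = tssrrr$
  rot[1] = ssrrr$t
  rot[2] = srrr$ts
  rot[3] = rrr$tss
  rot[4] = rr$tssr
  rot[5] = r$tssrr
  rot[6] = $tssrrr
Sorted (with $ < everything):
  sorted[0] = $tssrrr  (last char: 'r')
  sorted[1] = r$tssrr  (last char: 'r')
  sorted[2] = rr$tssr  (last char: 'r')
  sorted[3] = rrr$tss  (last char: 's')
  sorted[4] = srrr$ts  (last char: 's')
  sorted[5] = ssrrr$t  (last char: 't')
  sorted[6] = tssrrr$  (last char: '$')
Last column: rrrsst$
Original string S is at sorted index 6

Answer: rrrsst$
6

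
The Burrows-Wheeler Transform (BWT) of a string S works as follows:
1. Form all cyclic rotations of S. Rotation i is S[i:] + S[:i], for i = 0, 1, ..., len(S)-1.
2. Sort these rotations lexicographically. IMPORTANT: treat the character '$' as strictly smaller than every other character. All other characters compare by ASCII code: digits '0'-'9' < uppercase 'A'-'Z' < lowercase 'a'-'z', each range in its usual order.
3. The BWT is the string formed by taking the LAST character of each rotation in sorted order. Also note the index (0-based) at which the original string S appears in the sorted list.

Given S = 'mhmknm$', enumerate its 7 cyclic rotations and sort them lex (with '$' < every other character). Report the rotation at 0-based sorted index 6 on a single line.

All 7 rotations (rotation i = S[i:]+S[:i]):
  rot[0] = mhmknm$
  rot[1] = hmknm$m
  rot[2] = mknm$mh
  rot[3] = knm$mhm
  rot[4] = nm$mhmk
  rot[5] = m$mhmkn
  rot[6] = $mhmknm
Sorted (with $ < everything):
  sorted[0] = $mhmknm
  sorted[1] = hmknm$m
  sorted[2] = knm$mhm
  sorted[3] = m$mhmkn
  sorted[4] = mhmknm$
  sorted[5] = mknm$mh
  sorted[6] = nm$mhmk
sorted[6] = nm$mhmk

Answer: nm$mhmk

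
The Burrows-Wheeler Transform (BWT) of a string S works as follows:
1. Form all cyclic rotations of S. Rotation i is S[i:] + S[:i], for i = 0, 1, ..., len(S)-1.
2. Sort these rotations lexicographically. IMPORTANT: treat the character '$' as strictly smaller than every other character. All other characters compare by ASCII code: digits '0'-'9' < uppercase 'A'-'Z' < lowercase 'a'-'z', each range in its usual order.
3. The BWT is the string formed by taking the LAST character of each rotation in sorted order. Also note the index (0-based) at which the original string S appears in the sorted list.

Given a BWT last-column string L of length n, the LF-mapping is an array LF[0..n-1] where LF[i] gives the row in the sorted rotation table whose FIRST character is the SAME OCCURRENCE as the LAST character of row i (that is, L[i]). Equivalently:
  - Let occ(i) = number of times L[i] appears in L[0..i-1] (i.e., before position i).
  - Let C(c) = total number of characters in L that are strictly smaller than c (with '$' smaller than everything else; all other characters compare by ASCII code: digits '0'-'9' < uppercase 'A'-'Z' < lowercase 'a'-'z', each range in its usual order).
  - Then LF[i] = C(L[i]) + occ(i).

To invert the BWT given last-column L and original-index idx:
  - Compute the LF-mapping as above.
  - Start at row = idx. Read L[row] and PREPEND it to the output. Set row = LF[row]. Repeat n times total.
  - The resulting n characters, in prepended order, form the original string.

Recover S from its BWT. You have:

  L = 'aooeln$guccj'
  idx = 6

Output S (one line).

Answer: junglecocoa$

Derivation:
LF mapping: 1 9 10 4 7 8 0 5 11 2 3 6
Walk LF starting at row 6, prepending L[row]:
  step 1: row=6, L[6]='$', prepend. Next row=LF[6]=0
  step 2: row=0, L[0]='a', prepend. Next row=LF[0]=1
  step 3: row=1, L[1]='o', prepend. Next row=LF[1]=9
  step 4: row=9, L[9]='c', prepend. Next row=LF[9]=2
  step 5: row=2, L[2]='o', prepend. Next row=LF[2]=10
  step 6: row=10, L[10]='c', prepend. Next row=LF[10]=3
  step 7: row=3, L[3]='e', prepend. Next row=LF[3]=4
  step 8: row=4, L[4]='l', prepend. Next row=LF[4]=7
  step 9: row=7, L[7]='g', prepend. Next row=LF[7]=5
  step 10: row=5, L[5]='n', prepend. Next row=LF[5]=8
  step 11: row=8, L[8]='u', prepend. Next row=LF[8]=11
  step 12: row=11, L[11]='j', prepend. Next row=LF[11]=6
Reversed output: junglecocoa$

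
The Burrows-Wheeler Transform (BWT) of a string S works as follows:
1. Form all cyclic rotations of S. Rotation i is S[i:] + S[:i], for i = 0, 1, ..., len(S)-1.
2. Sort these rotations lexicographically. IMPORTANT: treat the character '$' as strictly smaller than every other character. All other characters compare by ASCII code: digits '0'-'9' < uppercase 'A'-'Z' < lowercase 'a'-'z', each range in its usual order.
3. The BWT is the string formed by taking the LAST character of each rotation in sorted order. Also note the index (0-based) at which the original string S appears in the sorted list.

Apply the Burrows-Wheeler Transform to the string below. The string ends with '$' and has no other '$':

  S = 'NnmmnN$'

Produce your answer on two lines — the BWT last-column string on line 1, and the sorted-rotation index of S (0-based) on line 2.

Answer: Nn$nmmN
2

Derivation:
All 7 rotations (rotation i = S[i:]+S[:i]):
  rot[0] = NnmmnN$
  rot[1] = nmmnN$N
  rot[2] = mmnN$Nn
  rot[3] = mnN$Nnm
  rot[4] = nN$Nnmm
  rot[5] = N$Nnmmn
  rot[6] = $NnmmnN
Sorted (with $ < everything):
  sorted[0] = $NnmmnN  (last char: 'N')
  sorted[1] = N$Nnmmn  (last char: 'n')
  sorted[2] = NnmmnN$  (last char: '$')
  sorted[3] = mmnN$Nn  (last char: 'n')
  sorted[4] = mnN$Nnm  (last char: 'm')
  sorted[5] = nN$Nnmm  (last char: 'm')
  sorted[6] = nmmnN$N  (last char: 'N')
Last column: Nn$nmmN
Original string S is at sorted index 2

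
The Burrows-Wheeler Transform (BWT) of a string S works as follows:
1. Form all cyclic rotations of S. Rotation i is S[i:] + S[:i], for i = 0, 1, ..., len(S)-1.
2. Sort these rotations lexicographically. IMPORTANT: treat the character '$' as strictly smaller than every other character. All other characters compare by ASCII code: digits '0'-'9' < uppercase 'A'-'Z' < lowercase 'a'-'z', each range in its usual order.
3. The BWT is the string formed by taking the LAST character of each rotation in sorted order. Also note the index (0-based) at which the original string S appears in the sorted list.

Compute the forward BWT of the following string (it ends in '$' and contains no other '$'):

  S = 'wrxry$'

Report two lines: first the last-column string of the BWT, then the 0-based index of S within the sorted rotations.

All 6 rotations (rotation i = S[i:]+S[:i]):
  rot[0] = wrxry$
  rot[1] = rxry$w
  rot[2] = xry$wr
  rot[3] = ry$wrx
  rot[4] = y$wrxr
  rot[5] = $wrxry
Sorted (with $ < everything):
  sorted[0] = $wrxry  (last char: 'y')
  sorted[1] = rxry$w  (last char: 'w')
  sorted[2] = ry$wrx  (last char: 'x')
  sorted[3] = wrxry$  (last char: '$')
  sorted[4] = xry$wr  (last char: 'r')
  sorted[5] = y$wrxr  (last char: 'r')
Last column: ywx$rr
Original string S is at sorted index 3

Answer: ywx$rr
3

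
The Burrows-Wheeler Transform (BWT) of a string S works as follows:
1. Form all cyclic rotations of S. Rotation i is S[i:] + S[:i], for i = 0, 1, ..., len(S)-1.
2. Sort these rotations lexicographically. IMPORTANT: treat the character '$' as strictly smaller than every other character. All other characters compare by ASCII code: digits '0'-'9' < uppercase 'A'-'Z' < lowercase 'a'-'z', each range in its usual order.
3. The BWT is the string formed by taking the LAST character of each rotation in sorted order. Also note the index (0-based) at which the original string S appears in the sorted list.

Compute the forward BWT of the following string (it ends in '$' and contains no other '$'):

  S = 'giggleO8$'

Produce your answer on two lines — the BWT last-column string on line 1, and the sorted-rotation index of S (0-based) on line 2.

All 9 rotations (rotation i = S[i:]+S[:i]):
  rot[0] = giggleO8$
  rot[1] = iggleO8$g
  rot[2] = ggleO8$gi
  rot[3] = gleO8$gig
  rot[4] = leO8$gigg
  rot[5] = eO8$giggl
  rot[6] = O8$giggle
  rot[7] = 8$giggleO
  rot[8] = $giggleO8
Sorted (with $ < everything):
  sorted[0] = $giggleO8  (last char: '8')
  sorted[1] = 8$giggleO  (last char: 'O')
  sorted[2] = O8$giggle  (last char: 'e')
  sorted[3] = eO8$giggl  (last char: 'l')
  sorted[4] = ggleO8$gi  (last char: 'i')
  sorted[5] = giggleO8$  (last char: '$')
  sorted[6] = gleO8$gig  (last char: 'g')
  sorted[7] = iggleO8$g  (last char: 'g')
  sorted[8] = leO8$gigg  (last char: 'g')
Last column: 8Oeli$ggg
Original string S is at sorted index 5

Answer: 8Oeli$ggg
5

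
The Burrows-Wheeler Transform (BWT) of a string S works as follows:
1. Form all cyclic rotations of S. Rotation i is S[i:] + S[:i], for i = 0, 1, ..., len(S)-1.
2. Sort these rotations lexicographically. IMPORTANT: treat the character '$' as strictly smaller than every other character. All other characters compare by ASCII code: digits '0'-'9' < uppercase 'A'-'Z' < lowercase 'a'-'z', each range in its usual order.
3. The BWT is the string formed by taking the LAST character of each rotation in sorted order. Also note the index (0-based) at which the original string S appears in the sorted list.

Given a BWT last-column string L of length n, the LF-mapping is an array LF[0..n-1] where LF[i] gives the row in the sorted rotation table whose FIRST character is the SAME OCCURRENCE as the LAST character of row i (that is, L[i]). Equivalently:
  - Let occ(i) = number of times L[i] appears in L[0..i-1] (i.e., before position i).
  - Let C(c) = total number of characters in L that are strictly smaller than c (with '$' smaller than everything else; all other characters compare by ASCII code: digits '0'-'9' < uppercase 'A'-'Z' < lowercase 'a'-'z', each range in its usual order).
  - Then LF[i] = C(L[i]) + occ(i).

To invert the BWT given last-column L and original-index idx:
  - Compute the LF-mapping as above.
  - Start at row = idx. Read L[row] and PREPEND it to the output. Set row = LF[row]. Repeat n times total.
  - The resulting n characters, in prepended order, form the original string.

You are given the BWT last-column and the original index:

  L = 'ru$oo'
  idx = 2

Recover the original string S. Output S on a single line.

LF mapping: 3 4 0 1 2
Walk LF starting at row 2, prepending L[row]:
  step 1: row=2, L[2]='$', prepend. Next row=LF[2]=0
  step 2: row=0, L[0]='r', prepend. Next row=LF[0]=3
  step 3: row=3, L[3]='o', prepend. Next row=LF[3]=1
  step 4: row=1, L[1]='u', prepend. Next row=LF[1]=4
  step 5: row=4, L[4]='o', prepend. Next row=LF[4]=2
Reversed output: ouor$

Answer: ouor$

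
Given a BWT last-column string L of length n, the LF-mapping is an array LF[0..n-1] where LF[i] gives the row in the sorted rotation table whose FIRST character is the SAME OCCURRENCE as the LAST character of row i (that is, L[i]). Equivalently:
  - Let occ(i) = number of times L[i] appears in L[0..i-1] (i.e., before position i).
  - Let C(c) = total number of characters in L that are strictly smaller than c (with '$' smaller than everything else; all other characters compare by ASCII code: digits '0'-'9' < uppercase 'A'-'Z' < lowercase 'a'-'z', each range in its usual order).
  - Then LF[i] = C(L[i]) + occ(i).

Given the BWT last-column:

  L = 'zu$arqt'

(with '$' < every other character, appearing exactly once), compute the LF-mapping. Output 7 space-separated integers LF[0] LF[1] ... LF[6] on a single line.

Char counts: '$':1, 'a':1, 'q':1, 'r':1, 't':1, 'u':1, 'z':1
C (first-col start): C('$')=0, C('a')=1, C('q')=2, C('r')=3, C('t')=4, C('u')=5, C('z')=6
L[0]='z': occ=0, LF[0]=C('z')+0=6+0=6
L[1]='u': occ=0, LF[1]=C('u')+0=5+0=5
L[2]='$': occ=0, LF[2]=C('$')+0=0+0=0
L[3]='a': occ=0, LF[3]=C('a')+0=1+0=1
L[4]='r': occ=0, LF[4]=C('r')+0=3+0=3
L[5]='q': occ=0, LF[5]=C('q')+0=2+0=2
L[6]='t': occ=0, LF[6]=C('t')+0=4+0=4

Answer: 6 5 0 1 3 2 4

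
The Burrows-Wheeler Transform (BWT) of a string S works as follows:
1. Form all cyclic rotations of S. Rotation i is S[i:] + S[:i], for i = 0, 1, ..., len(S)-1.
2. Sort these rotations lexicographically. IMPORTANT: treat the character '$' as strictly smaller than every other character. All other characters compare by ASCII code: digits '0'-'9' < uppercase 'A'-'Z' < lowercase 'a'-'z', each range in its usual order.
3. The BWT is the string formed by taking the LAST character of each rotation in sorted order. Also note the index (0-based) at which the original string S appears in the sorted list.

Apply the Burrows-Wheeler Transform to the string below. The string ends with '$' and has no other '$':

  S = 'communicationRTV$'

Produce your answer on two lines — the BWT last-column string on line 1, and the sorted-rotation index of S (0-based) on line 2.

All 17 rotations (rotation i = S[i:]+S[:i]):
  rot[0] = communicationRTV$
  rot[1] = ommunicationRTV$c
  rot[2] = mmunicationRTV$co
  rot[3] = municationRTV$com
  rot[4] = unicationRTV$comm
  rot[5] = nicationRTV$commu
  rot[6] = icationRTV$commun
  rot[7] = cationRTV$communi
  rot[8] = ationRTV$communic
  rot[9] = tionRTV$communica
  rot[10] = ionRTV$communicat
  rot[11] = onRTV$communicati
  rot[12] = nRTV$communicatio
  rot[13] = RTV$communication
  rot[14] = TV$communicationR
  rot[15] = V$communicationRT
  rot[16] = $communicationRTV
Sorted (with $ < everything):
  sorted[0] = $communicationRTV  (last char: 'V')
  sorted[1] = RTV$communication  (last char: 'n')
  sorted[2] = TV$communicationR  (last char: 'R')
  sorted[3] = V$communicationRT  (last char: 'T')
  sorted[4] = ationRTV$communic  (last char: 'c')
  sorted[5] = cationRTV$communi  (last char: 'i')
  sorted[6] = communicationRTV$  (last char: '$')
  sorted[7] = icationRTV$commun  (last char: 'n')
  sorted[8] = ionRTV$communicat  (last char: 't')
  sorted[9] = mmunicationRTV$co  (last char: 'o')
  sorted[10] = municationRTV$com  (last char: 'm')
  sorted[11] = nRTV$communicatio  (last char: 'o')
  sorted[12] = nicationRTV$commu  (last char: 'u')
  sorted[13] = ommunicationRTV$c  (last char: 'c')
  sorted[14] = onRTV$communicati  (last char: 'i')
  sorted[15] = tionRTV$communica  (last char: 'a')
  sorted[16] = unicationRTV$comm  (last char: 'm')
Last column: VnRTci$ntomouciam
Original string S is at sorted index 6

Answer: VnRTci$ntomouciam
6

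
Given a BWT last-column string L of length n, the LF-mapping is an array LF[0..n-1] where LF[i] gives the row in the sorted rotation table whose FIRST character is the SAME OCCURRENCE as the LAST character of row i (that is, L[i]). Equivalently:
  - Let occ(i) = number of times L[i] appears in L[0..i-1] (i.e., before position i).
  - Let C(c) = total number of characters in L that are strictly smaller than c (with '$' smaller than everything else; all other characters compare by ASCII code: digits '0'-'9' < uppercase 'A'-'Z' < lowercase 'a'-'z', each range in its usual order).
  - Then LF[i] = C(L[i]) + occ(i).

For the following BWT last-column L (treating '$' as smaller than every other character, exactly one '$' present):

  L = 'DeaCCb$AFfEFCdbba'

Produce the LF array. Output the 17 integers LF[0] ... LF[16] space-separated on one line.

Answer: 5 15 9 2 3 11 0 1 7 16 6 8 4 14 12 13 10

Derivation:
Char counts: '$':1, 'A':1, 'C':3, 'D':1, 'E':1, 'F':2, 'a':2, 'b':3, 'd':1, 'e':1, 'f':1
C (first-col start): C('$')=0, C('A')=1, C('C')=2, C('D')=5, C('E')=6, C('F')=7, C('a')=9, C('b')=11, C('d')=14, C('e')=15, C('f')=16
L[0]='D': occ=0, LF[0]=C('D')+0=5+0=5
L[1]='e': occ=0, LF[1]=C('e')+0=15+0=15
L[2]='a': occ=0, LF[2]=C('a')+0=9+0=9
L[3]='C': occ=0, LF[3]=C('C')+0=2+0=2
L[4]='C': occ=1, LF[4]=C('C')+1=2+1=3
L[5]='b': occ=0, LF[5]=C('b')+0=11+0=11
L[6]='$': occ=0, LF[6]=C('$')+0=0+0=0
L[7]='A': occ=0, LF[7]=C('A')+0=1+0=1
L[8]='F': occ=0, LF[8]=C('F')+0=7+0=7
L[9]='f': occ=0, LF[9]=C('f')+0=16+0=16
L[10]='E': occ=0, LF[10]=C('E')+0=6+0=6
L[11]='F': occ=1, LF[11]=C('F')+1=7+1=8
L[12]='C': occ=2, LF[12]=C('C')+2=2+2=4
L[13]='d': occ=0, LF[13]=C('d')+0=14+0=14
L[14]='b': occ=1, LF[14]=C('b')+1=11+1=12
L[15]='b': occ=2, LF[15]=C('b')+2=11+2=13
L[16]='a': occ=1, LF[16]=C('a')+1=9+1=10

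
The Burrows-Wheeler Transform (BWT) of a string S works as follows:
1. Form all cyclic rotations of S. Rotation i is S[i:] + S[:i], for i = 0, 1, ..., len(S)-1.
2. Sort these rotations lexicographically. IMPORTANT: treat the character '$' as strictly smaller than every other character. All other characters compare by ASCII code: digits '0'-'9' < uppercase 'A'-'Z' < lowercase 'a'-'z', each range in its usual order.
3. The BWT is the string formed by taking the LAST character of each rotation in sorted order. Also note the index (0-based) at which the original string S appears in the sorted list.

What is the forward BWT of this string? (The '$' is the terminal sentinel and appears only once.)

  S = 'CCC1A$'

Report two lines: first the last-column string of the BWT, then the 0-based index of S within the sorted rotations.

Answer: AC1CC$
5

Derivation:
All 6 rotations (rotation i = S[i:]+S[:i]):
  rot[0] = CCC1A$
  rot[1] = CC1A$C
  rot[2] = C1A$CC
  rot[3] = 1A$CCC
  rot[4] = A$CCC1
  rot[5] = $CCC1A
Sorted (with $ < everything):
  sorted[0] = $CCC1A  (last char: 'A')
  sorted[1] = 1A$CCC  (last char: 'C')
  sorted[2] = A$CCC1  (last char: '1')
  sorted[3] = C1A$CC  (last char: 'C')
  sorted[4] = CC1A$C  (last char: 'C')
  sorted[5] = CCC1A$  (last char: '$')
Last column: AC1CC$
Original string S is at sorted index 5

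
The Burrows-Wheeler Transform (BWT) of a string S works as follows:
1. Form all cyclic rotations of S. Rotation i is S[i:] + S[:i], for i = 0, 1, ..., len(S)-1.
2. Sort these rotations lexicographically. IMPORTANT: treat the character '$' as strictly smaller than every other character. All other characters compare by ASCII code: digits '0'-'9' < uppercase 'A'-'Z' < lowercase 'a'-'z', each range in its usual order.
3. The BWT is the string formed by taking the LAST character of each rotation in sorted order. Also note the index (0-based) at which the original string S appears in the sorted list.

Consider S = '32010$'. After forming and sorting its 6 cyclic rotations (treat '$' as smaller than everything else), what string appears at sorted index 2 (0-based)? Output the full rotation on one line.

All 6 rotations (rotation i = S[i:]+S[:i]):
  rot[0] = 32010$
  rot[1] = 2010$3
  rot[2] = 010$32
  rot[3] = 10$320
  rot[4] = 0$3201
  rot[5] = $32010
Sorted (with $ < everything):
  sorted[0] = $32010
  sorted[1] = 0$3201
  sorted[2] = 010$32
  sorted[3] = 10$320
  sorted[4] = 2010$3
  sorted[5] = 32010$
sorted[2] = 010$32

Answer: 010$32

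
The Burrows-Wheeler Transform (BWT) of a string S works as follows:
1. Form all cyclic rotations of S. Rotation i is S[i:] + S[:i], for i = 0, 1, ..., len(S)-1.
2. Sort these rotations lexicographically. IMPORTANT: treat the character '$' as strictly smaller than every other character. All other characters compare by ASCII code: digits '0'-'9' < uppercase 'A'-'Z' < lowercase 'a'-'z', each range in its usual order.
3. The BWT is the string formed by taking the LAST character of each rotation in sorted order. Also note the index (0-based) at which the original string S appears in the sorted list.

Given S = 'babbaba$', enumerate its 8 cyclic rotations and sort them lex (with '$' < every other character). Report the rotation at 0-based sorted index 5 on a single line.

All 8 rotations (rotation i = S[i:]+S[:i]):
  rot[0] = babbaba$
  rot[1] = abbaba$b
  rot[2] = bbaba$ba
  rot[3] = baba$bab
  rot[4] = aba$babb
  rot[5] = ba$babba
  rot[6] = a$babbab
  rot[7] = $babbaba
Sorted (with $ < everything):
  sorted[0] = $babbaba
  sorted[1] = a$babbab
  sorted[2] = aba$babb
  sorted[3] = abbaba$b
  sorted[4] = ba$babba
  sorted[5] = baba$bab
  sorted[6] = babbaba$
  sorted[7] = bbaba$ba
sorted[5] = baba$bab

Answer: baba$bab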